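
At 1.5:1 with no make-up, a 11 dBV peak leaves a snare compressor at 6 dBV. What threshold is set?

Input is 15 dB above T (since output overshoot × R = input overshoot: (6 − T)·1.5 = 11 − T gives T = -4 dBV).
Check: -4 + (11 − (-4))/1.5 = -4 + 10 = 6 dBV. ✓

-4 dBV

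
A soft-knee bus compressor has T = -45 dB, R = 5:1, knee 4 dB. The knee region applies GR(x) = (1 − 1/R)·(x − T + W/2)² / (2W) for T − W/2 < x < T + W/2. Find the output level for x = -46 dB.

x − T + W/2 = -46 − (-45) + 2 = 1.
GR = (1 − 1/5) × 1² / 8 = 0.8 × 1 / 8 = 0.1 dB.
Output = -46 − 0.1 = -46.1 dB.

-46.1 dB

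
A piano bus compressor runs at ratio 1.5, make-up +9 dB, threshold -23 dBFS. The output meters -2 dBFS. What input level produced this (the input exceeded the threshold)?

Stripping the +9 dB make-up gives -11 dBFS at the gain stage.
That's 12 dB above the -23 dBFS threshold.
Input overshoot = R × output overshoot = 18 dB → input = -23 + 18 = -5 dBFS.

-5 dBFS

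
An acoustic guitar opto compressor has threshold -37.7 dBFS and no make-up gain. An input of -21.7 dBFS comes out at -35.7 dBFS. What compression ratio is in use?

Input overshoot = -21.7 − (-37.7) = 16 dB; output overshoot = -35.7 − (-37.7) = 2 dB.
Ratio = 16 / 2 = 8.

8:1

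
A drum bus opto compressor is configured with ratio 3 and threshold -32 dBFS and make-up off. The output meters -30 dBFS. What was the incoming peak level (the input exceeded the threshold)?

Post-compression overshoot = -30 − (-32) = 2 dB.
Before 3:1 compression the overshoot was 2 × 3 = 6 dB, so input = -32 + 6 = -26 dBFS.

-26 dBFS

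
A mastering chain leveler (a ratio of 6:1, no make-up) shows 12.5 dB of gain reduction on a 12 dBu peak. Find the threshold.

Let T be the threshold. Output overshoot = (input overshoot)/R, so -0.5 − T = (12 − T)/6.
6·(-0.5 − T) = 12 − T → 5·T = -3 − 12 = -15.
T = -15/5 = -3 dBu.

-3 dBu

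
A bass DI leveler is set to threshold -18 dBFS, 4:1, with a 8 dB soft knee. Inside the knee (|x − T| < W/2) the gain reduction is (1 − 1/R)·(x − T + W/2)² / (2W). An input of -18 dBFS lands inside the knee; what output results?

x − T + W/2 = -18 − (-18) + 4 = 4.
GR = (1 − 1/4) × 4² / 16 = 0.75 × 16 / 16 = 0.75 dB.
Output = -18 − 0.75 = -18.75 dBFS.

-18.75 dBFS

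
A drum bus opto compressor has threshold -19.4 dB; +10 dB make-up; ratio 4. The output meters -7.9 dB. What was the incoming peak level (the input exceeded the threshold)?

-13.4 dB

Before make-up, the level was -7.9 − 10 = -17.9 dB.
That's 1.5 dB above the -19.4 dB threshold.
Input overshoot = R × output overshoot = 6 dB → input = -19.4 + 6 = -13.4 dB.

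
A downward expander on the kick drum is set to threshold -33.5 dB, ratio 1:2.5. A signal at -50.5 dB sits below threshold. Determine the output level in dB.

Undershoot = (-33.5) − (-50.5) = 17 dB.
At 1:2.5, that expands to 42.5 dB under threshold.
Output = -33.5 − 42.5 = -76 dB.

-76 dB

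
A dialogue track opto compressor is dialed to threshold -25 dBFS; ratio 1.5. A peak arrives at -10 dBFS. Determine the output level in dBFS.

Overshoot: -10 − (-25) = 15 dB.
At 1.5:1 the overshoot is divided by 1.5, leaving 10 dB above threshold.
So the level is -25 + 10 = -15 dBFS.

-15 dBFS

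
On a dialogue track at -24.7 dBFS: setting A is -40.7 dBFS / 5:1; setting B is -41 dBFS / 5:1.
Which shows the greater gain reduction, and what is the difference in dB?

A: overshoot 16 dB → output overshoot 3.2 dB → GR 12.8 dB.
B: overshoot 16.3 dB → output overshoot 3.26 dB → GR 13.04 dB.
B applies 0.24 dB more gain reduction.

B, by 0.24 dB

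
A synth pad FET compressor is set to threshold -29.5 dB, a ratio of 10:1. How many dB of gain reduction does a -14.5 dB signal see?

-14.5 dB exceeds the threshold by 15 dB.
After 10:1 compression the overshoot becomes 15/10 = 1.5 dB.
Gain reduction = 15 − 1.5 = 13.5 dB.

13.5 dB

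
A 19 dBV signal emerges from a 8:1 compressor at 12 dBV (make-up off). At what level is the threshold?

11 dBV

Let T be the threshold. Output overshoot = (input overshoot)/R, so 12 − T = (19 − T)/8.
8·(12 − T) = 19 − T → 7·T = 96 − 19 = 77.
T = 77/7 = 11 dBV.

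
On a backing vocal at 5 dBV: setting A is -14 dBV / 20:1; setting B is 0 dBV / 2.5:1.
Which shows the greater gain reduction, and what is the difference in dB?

A, by 15.05 dB

A: overshoot 19 dB → output overshoot 0.95 dB → GR 18.05 dB.
B: overshoot 5 dB → output overshoot 2 dB → GR 3 dB.
A reduces 15.05 dB more.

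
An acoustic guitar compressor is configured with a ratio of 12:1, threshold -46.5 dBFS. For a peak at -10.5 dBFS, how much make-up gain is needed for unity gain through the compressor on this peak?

Without make-up, output = threshold + overshoot/12 = -46.5 + 3 = -43.5 dBFS.
Gap to target: 33 dB.

33 dB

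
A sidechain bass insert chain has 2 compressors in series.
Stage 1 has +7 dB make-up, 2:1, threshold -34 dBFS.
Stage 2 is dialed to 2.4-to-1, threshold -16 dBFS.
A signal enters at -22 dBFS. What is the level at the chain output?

Stage 1: -22 dBFS is 12 dB over -34 dBFS; at 2:1 that becomes 6 dB over, giving -28 dBFS; +7 dB make-up → -21 dBFS.
Stage 2: below threshold (-21 ≤ -16); passes unchanged; output -21 dBFS.

-21 dBFS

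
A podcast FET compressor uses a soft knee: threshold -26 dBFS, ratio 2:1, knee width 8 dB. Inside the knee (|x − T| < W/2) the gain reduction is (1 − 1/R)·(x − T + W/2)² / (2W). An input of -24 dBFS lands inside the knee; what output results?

x − T + W/2 = -24 − (-26) + 4 = 6.
GR = (1 − 1/2) × 6² / 16 = 0.5 × 36 / 16 = 1.125 dB.
Output = -24 − 1.125 = -25.125 dBFS.

-25.125 dBFS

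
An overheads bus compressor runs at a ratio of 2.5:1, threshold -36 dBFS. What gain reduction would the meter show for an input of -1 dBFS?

-1 dBFS exceeds the threshold by 35 dB.
After 2.5:1 compression the overshoot becomes 35/2.5 = 14 dB.
GR = overshoot in − overshoot out = 35 − 14 = 21 dB.

21 dB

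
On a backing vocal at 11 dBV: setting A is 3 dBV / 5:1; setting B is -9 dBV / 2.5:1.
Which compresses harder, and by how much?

A: overshoot 8 dB → output overshoot 1.6 dB → GR 6.4 dB.
B: overshoot 20 dB → output overshoot 8 dB → GR 12 dB.
B reduces 5.6 dB more.

B, by 5.6 dB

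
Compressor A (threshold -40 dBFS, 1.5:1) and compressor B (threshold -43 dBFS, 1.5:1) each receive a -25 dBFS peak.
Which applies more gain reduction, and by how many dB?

B, by 1 dB

A: overshoot 15 dB → output overshoot 10 dB → GR 5 dB.
B: overshoot 18 dB → output overshoot 12 dB → GR 6 dB.
B applies 1 dB more gain reduction.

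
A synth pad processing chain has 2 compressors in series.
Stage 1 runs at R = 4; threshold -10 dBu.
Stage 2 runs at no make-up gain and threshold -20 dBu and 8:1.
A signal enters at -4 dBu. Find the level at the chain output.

Stage 1: overshoot 6 dB → 6/4 = 1.5 dB → -8.5 dBu.
Stage 2: -8.5 dBu is 11.5 dB over -20 dBu; at 8:1 that becomes 1.4375 dB over, giving -18.5625 dBu.

-18.5625 dBu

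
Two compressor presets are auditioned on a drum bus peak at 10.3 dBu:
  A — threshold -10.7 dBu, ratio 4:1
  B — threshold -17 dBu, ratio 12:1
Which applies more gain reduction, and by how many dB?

A: 21 dB over, compressed to 5.25 dB over, so 15.75 dB of GR.
B: 27.3 dB over, compressed to 2.275 dB over, so 25.025 dB of GR.
Difference: 9.275 dB in favour of B.

B, by 9.275 dB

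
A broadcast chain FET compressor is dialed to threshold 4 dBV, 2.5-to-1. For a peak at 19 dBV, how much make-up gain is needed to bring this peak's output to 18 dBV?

8 dB

Without make-up, output = threshold + overshoot/2.5 = 4 + 6 = 10 dBV.
Gap to target: 8 dB.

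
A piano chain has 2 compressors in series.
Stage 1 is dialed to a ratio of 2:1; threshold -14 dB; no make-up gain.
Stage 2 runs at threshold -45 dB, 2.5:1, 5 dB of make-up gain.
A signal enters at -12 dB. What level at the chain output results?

Stage 1: -12 dB is 2 dB over -14 dB; at 2:1 that becomes 1 dB over, giving -13 dB.
Stage 2: -13 dB is 32 dB over -45 dB; at 2.5:1 that becomes 12.8 dB over, giving -32.2 dB; +5 dB make-up → -27.2 dB.

-27.2 dB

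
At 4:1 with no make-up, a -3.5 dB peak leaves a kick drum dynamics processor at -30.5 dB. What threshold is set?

-39.5 dB

Input is 36 dB above T (since output overshoot × R = input overshoot: (-30.5 − T)·4 = -3.5 − T gives T = -39.5 dB).
Check: -39.5 + (-3.5 − (-39.5))/4 = -39.5 + 9 = -30.5 dB. ✓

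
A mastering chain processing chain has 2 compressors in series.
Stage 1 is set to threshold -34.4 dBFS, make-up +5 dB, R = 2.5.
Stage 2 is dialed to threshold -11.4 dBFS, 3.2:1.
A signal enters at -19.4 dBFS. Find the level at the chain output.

Stage 1: overshoot 15 dB → 15/2.5 = 6 dB → -28.4 dBFS; +5 dB make-up → -23.4 dBFS.
Stage 2: -23.4 dBFS is at or below the -11.4 dBFS threshold — no compression; output -23.4 dBFS.

-23.4 dBFS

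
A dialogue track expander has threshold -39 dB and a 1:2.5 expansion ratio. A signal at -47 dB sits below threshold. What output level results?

Undershoot = (-39) − (-47) = 8 dB.
At 1:2.5, that expands to 20 dB under threshold.
Output = -39 − 20 = -59 dB.

-59 dB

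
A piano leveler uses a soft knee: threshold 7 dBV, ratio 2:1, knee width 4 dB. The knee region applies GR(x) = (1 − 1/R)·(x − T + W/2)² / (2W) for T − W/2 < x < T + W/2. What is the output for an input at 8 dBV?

x − T + W/2 = 8 − 7 + 2 = 3.
GR = (1 − 1/2) × 3² / 8 = 0.5 × 9 / 8 = 0.5625 dB.
Output = 8 − 0.5625 = 7.4375 dBV.

7.4375 dBV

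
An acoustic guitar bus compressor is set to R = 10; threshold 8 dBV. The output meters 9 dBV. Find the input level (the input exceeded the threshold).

Post-compression overshoot = 9 − 8 = 1 dB.
Before 10:1 compression the overshoot was 1 × 10 = 10 dB, so input = 8 + 10 = 18 dBV.

18 dBV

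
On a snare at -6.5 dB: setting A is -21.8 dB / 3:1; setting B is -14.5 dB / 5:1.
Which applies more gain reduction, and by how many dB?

A, by 3.8 dB

A: GR = 15.3 − 15.3/3 = 10.2 dB.
B: GR = 8 − 8/5 = 6.4 dB.
A reduces 3.8 dB more.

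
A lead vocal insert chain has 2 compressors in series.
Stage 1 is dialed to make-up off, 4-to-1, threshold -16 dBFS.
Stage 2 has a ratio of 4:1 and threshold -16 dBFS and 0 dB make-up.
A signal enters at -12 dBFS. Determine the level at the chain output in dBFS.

-15.75 dBFS

Stage 1: overshoot 4 dB → 4/4 = 1 dB → -15 dBFS.
Stage 2: -15 dBFS is 1 dB over -16 dBFS; at 4:1 that becomes 0.25 dB over, giving -15.75 dBFS.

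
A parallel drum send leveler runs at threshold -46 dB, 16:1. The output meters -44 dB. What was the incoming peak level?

-14 dB

The compressed level sits -44 − (-46) = 2 dB over threshold.
Before 16:1 compression the overshoot was 2 × 16 = 32 dB, so input = -46 + 32 = -14 dB.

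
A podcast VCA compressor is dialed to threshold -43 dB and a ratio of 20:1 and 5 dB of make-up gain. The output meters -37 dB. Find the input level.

-23 dB

Before make-up, the level was -37 − 5 = -42 dB.
The compressed level sits -42 − (-43) = 1 dB over threshold.
Before 20:1 compression the overshoot was 1 × 20 = 20 dB, so input = -43 + 20 = -23 dB.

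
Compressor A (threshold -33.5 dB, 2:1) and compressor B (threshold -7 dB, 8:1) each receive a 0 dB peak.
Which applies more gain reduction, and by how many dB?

A, by 10.625 dB

A: overshoot 33.5 dB → output overshoot 16.75 dB → GR 16.75 dB.
B: overshoot 7 dB → output overshoot 0.875 dB → GR 6.125 dB.
A applies 10.625 dB more gain reduction.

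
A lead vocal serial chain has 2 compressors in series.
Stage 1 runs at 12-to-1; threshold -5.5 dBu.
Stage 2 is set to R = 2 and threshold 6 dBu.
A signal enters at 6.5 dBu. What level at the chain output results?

-4.5 dBu

Stage 1: 6.5 dBu is 12 dB over -5.5 dBu; at 12:1 that becomes 1 dB over, giving -4.5 dBu.
Stage 2: -4.5 dBu ≤ 6 dBu, so stage 2 doesn't engage; output -4.5 dBu.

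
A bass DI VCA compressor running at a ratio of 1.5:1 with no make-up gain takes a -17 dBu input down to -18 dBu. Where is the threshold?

Gain reduction = -17 − (-18) = 1 dB; output overshoot = GR / (R − 1) = 1 / 0.5 = 2 dB.
Threshold = output − output overshoot = -18 − 2 = -20 dBu.

-20 dBu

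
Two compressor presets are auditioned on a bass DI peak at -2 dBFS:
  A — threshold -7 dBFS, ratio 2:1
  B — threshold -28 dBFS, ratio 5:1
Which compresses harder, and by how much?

B, by 18.3 dB

A: overshoot 5 dB → output overshoot 2.5 dB → GR 2.5 dB.
B: overshoot 26 dB → output overshoot 5.2 dB → GR 20.8 dB.
Difference: 18.3 dB in favour of B.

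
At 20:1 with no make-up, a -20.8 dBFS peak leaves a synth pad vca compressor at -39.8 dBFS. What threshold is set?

-40.8 dBFS

Let T be the threshold. Output overshoot = (input overshoot)/R, so -39.8 − T = (-20.8 − T)/20.
20·(-39.8 − T) = -20.8 − T → 19·T = -796 − (-20.8) = -775.2.
T = -775.2/19 = -40.8 dBFS.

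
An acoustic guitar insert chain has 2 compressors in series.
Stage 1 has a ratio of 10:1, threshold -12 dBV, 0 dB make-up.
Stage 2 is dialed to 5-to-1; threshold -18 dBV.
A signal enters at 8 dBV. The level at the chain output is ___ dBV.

-16.4 dBV

Stage 1: 20 dB above -12 dBV, reduced 10:1 to 2 dB above → -10 dBV.
Stage 2: 8 dB above -18 dBV, reduced 5:1 to 1.6 dB above → -16.4 dBV.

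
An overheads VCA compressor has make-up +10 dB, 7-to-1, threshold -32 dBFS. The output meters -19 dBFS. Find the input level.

-11 dBFS

Before make-up, the level was -19 − 10 = -29 dBFS.
The compressed level sits -29 − (-32) = 3 dB over threshold.
Input overshoot = R × output overshoot = 21 dB → input = -32 + 21 = -11 dBFS.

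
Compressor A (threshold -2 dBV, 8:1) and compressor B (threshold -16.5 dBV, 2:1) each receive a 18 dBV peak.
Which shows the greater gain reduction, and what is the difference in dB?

A: GR = 20 − 20/8 = 17.5 dB.
B: GR = 34.5 − 34.5/2 = 17.25 dB.
A applies 0.25 dB more gain reduction.

A, by 0.25 dB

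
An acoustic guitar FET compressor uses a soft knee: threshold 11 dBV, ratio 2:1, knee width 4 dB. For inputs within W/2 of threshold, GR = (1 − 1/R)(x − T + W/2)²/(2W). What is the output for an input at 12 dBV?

x − T + W/2 = 12 − 11 + 2 = 3.
GR = (1 − 1/2) × 3² / 8 = 0.5 × 9 / 8 = 0.5625 dB.
Output = 12 − 0.5625 = 11.4375 dBV.

11.4375 dBV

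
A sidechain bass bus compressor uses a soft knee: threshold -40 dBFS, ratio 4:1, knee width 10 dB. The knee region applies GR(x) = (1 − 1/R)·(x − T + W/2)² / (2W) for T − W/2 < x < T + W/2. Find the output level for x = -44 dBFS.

x − T + W/2 = -44 − (-40) + 5 = 1.
GR = (1 − 1/4) × 1² / 20 = 0.75 × 1 / 20 = 0.0375 dB.
Output = -44 − 0.0375 = -44.0375 dBFS.

-44.0375 dBFS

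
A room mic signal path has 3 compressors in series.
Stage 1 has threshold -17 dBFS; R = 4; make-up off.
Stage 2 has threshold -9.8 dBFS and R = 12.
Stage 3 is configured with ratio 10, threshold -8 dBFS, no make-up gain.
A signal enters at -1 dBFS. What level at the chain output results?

Stage 1: overshoot 16 dB → 16/4 = 4 dB → -13 dBFS.
Stage 2: below threshold (-13 ≤ -9.8); passes unchanged; output -13 dBFS.
Stage 3: below threshold (-13 ≤ -8); passes unchanged; output -13 dBFS.

-13 dBFS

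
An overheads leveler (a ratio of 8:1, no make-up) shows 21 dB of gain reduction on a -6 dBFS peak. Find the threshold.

-30 dBFS

Gain reduction = -6 − (-27) = 21 dB; output overshoot = GR / (R − 1) = 21 / 7 = 3 dB.
Threshold = output − output overshoot = -27 − 3 = -30 dBFS.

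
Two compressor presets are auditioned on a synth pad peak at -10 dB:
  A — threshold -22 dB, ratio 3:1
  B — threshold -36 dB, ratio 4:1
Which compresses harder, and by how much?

B, by 11.5 dB

A: overshoot 12 dB → output overshoot 4 dB → GR 8 dB.
B: overshoot 26 dB → output overshoot 6.5 dB → GR 19.5 dB.
B reduces 11.5 dB more.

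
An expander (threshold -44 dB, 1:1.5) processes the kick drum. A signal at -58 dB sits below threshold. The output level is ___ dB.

-65 dB

Undershoot = (-44) − (-58) = 14 dB.
At 1:1.5, that expands to 21 dB under threshold.
Output = -44 − 21 = -65 dB.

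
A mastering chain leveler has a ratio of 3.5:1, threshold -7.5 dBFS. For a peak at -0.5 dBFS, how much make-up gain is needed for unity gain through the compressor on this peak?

5 dB

Without make-up, output = threshold + overshoot/3.5 = -7.5 + 2 = -5.5 dBFS.
Gap to target: 5 dB.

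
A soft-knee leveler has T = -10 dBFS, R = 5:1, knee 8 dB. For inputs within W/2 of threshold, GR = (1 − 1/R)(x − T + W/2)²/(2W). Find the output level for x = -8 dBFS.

x − T + W/2 = -8 − (-10) + 4 = 6.
GR = (1 − 1/5) × 6² / 16 = 0.8 × 36 / 16 = 1.8 dB.
Output = -8 − 1.8 = -9.8 dBFS.

-9.8 dBFS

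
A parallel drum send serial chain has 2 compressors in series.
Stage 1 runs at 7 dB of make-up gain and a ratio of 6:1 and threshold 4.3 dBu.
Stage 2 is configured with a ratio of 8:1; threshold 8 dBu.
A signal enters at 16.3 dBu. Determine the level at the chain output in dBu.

Stage 1: 16.3 dBu is 12 dB over 4.3 dBu; at 6:1 that becomes 2 dB over, giving 6.3 dBu; +7 dB make-up → 13.3 dBu.
Stage 2: 13.3 dBu is 5.3 dB over 8 dBu; at 8:1 that becomes 0.6625 dB over, giving 8.6625 dBu.

8.6625 dBu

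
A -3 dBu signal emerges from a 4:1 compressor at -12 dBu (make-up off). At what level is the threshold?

Input is 12 dB above T (since output overshoot × R = input overshoot: (-12 − T)·4 = -3 − T gives T = -15 dBu).
Check: -15 + (-3 − (-15))/4 = -15 + 3 = -12 dBu. ✓

-15 dBu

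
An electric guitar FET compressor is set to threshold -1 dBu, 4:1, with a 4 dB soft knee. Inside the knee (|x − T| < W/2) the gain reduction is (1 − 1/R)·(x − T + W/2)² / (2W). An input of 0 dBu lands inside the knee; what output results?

-0.84375 dBu

x − T + W/2 = 0 − (-1) + 2 = 3.
GR = (1 − 1/4) × 3² / 8 = 0.75 × 9 / 8 = 0.84375 dB.
Output = 0 − 0.84375 = -0.84375 dBu.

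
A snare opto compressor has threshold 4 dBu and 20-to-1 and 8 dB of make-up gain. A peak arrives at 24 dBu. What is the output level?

13 dBu

The input is 20 dB above the 4 dBu threshold.
At 20:1 the overshoot is divided by 20, leaving 1 dB above threshold.
Output = 4 + 1 = 5 dBu; make-up adds 8 dB, giving 13 dBu.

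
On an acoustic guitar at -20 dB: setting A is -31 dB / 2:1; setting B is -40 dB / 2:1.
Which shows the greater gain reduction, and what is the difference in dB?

A: overshoot 11 dB → output overshoot 5.5 dB → GR 5.5 dB.
B: overshoot 20 dB → output overshoot 10 dB → GR 10 dB.
Difference: 4.5 dB in favour of B.

B, by 4.5 dB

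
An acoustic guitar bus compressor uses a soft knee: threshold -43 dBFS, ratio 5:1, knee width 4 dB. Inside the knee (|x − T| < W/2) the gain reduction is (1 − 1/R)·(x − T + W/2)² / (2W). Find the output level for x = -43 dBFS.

x − T + W/2 = -43 − (-43) + 2 = 2.
GR = (1 − 1/5) × 2² / 8 = 0.8 × 4 / 8 = 0.4 dB.
Output = -43 − 0.4 = -43.4 dBFS.

-43.4 dBFS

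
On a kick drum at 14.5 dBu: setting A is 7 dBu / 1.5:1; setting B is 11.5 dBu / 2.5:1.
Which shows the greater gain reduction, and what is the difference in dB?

A: 7.5 dB over, compressed to 5 dB over, so 2.5 dB of GR.
B: 3 dB over, compressed to 1.2 dB over, so 1.8 dB of GR.
Difference: 0.7 dB in favour of A.

A, by 0.7 dB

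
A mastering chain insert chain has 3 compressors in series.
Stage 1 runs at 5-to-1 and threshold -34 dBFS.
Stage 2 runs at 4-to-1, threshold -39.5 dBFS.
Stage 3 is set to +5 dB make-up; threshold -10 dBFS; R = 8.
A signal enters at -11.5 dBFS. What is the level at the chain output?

Stage 1: 22.5 dB above -34 dBFS, reduced 5:1 to 4.5 dB above → -29.5 dBFS.
Stage 2: -29.5 dBFS is 10 dB over -39.5 dBFS; at 4:1 that becomes 2.5 dB over, giving -37 dBFS.
Stage 3: -37 dBFS is at or below the -10 dBFS threshold — no compression; make-up brings it to -32 dBFS.

-32 dBFS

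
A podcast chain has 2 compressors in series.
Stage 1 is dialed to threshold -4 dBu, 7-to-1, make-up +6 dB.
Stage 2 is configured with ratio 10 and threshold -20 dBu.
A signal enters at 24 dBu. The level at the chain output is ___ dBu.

Stage 1: 24 dBu is 28 dB over -4 dBu; at 7:1 that becomes 4 dB over, giving 0 dBu; +6 dB make-up → 6 dBu.
Stage 2: 6 dBu is 26 dB over -20 dBu; at 10:1 that becomes 2.6 dB over, giving -17.4 dBu.

-17.4 dBu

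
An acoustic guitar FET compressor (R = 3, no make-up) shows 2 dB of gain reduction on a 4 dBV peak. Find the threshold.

1 dBV

Gain reduction = 4 − 2 = 2 dB; output overshoot = GR / (R − 1) = 2 / 2 = 1 dB.
Threshold = output − output overshoot = 2 − 1 = 1 dBV.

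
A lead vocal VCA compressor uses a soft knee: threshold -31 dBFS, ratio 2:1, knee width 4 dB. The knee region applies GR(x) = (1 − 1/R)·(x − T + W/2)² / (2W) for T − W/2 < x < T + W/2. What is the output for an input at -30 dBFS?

-30.5625 dBFS

x − T + W/2 = -30 − (-31) + 2 = 3.
GR = (1 − 1/2) × 3² / 8 = 0.5 × 9 / 8 = 0.5625 dB.
Output = -30 − 0.5625 = -30.5625 dBFS.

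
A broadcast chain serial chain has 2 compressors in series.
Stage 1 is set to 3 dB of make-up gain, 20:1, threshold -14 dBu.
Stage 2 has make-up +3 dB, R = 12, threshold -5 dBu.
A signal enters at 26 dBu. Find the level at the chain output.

Stage 1: 26 dBu is 40 dB over -14 dBu; at 20:1 that becomes 2 dB over, giving -12 dBu; +3 dB make-up → -9 dBu.
Stage 2: below threshold (-9 ≤ -5); passes unchanged; make-up brings it to -6 dBu.

-6 dBu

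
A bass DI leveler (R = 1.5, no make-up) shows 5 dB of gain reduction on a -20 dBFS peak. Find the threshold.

Let T be the threshold. Output overshoot = (input overshoot)/R, so -25 − T = (-20 − T)/1.5.
1.5·(-25 − T) = -20 − T → 0.5·T = -37.5 − (-20) = -17.5.
T = -17.5/0.5 = -35 dBFS.

-35 dBFS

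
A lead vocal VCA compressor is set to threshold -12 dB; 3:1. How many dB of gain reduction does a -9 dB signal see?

2 dB

Overshoot = -9 − (-12) = 3 dB.
After 3:1 compression the overshoot becomes 3/3 = 1 dB.
Gain reduction = 3 − 1 = 2 dB.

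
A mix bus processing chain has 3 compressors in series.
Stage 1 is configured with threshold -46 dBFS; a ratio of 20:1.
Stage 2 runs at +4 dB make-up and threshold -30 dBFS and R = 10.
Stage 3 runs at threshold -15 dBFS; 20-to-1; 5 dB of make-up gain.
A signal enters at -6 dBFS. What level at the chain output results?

Stage 1: overshoot 40 dB → 40/20 = 2 dB → -44 dBFS.
Stage 2: below threshold (-44 ≤ -30); passes unchanged; make-up brings it to -40 dBFS.
Stage 3: -40 dBFS ≤ -15 dBFS, so stage 3 doesn't engage; make-up brings it to -35 dBFS.

-35 dBFS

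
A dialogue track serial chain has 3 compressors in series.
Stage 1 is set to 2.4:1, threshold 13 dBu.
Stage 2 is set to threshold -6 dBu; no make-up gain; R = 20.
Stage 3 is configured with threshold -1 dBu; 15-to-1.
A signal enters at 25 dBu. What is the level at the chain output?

-4.8 dBu

Stage 1: 25 dBu is 12 dB over 13 dBu; at 2.4:1 that becomes 5 dB over, giving 18 dBu.
Stage 2: overshoot 24 dB → 24/20 = 1.2 dB → -4.8 dBu.
Stage 3: below threshold (-4.8 ≤ -1); passes unchanged; output -4.8 dBu.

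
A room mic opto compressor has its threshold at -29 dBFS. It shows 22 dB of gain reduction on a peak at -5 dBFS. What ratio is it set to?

Input overshoot = -5 − (-29) = 24 dB.
Output overshoot = 24 − 22 = 2 dB.
Ratio = input overshoot / output overshoot = 24 / 2 = 12.

12:1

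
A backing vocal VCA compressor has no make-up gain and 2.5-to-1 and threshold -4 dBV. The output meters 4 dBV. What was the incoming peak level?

16 dBV

That's 8 dB above the -4 dBV threshold.
Input overshoot = R × output overshoot = 20 dB → input = -4 + 20 = 16 dBV.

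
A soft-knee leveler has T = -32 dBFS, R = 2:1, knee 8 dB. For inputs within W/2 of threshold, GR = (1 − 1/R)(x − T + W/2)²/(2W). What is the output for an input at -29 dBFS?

x − T + W/2 = -29 − (-32) + 4 = 7.
GR = (1 − 1/2) × 7² / 16 = 0.5 × 49 / 16 = 1.53125 dB.
Output = -29 − 1.53125 = -30.53125 dBFS.

-30.53125 dBFS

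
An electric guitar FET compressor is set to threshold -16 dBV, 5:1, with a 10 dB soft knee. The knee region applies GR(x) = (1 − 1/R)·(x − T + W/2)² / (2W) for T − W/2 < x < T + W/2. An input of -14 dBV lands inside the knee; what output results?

x − T + W/2 = -14 − (-16) + 5 = 7.
GR = (1 − 1/5) × 7² / 20 = 0.8 × 49 / 20 = 1.96 dB.
Output = -14 − 1.96 = -15.96 dBV.

-15.96 dBV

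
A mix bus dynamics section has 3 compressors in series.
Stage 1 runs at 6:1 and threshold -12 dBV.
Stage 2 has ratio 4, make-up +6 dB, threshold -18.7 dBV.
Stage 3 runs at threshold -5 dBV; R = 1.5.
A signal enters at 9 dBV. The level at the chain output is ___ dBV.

-10.15 dBV

Stage 1: 9 dBV is 21 dB over -12 dBV; at 6:1 that becomes 3.5 dB over, giving -8.5 dBV.
Stage 2: overshoot 10.2 dB → 10.2/4 = 2.55 dB → -16.15 dBV; +6 dB make-up → -10.15 dBV.
Stage 3: below threshold (-10.15 ≤ -5); passes unchanged; output -10.15 dBV.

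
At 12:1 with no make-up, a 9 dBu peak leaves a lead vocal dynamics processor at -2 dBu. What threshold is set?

Input is 12 dB above T (since output overshoot × R = input overshoot: (-2 − T)·12 = 9 − T gives T = -3 dBu).
Check: -3 + (9 − (-3))/12 = -3 + 1 = -2 dBu. ✓

-3 dBu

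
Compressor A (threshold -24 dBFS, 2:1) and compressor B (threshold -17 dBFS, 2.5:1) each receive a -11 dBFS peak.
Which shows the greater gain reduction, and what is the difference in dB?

A, by 2.9 dB

A: 13 dB over, compressed to 6.5 dB over, so 6.5 dB of GR.
B: 6 dB over, compressed to 2.4 dB over, so 3.6 dB of GR.
A applies 2.9 dB more gain reduction.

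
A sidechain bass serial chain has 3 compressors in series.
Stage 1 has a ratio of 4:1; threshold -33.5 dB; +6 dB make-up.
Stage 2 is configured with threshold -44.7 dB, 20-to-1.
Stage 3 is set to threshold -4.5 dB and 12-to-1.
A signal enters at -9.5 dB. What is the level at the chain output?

-43.54 dB

Stage 1: -9.5 dB is 24 dB over -33.5 dB; at 4:1 that becomes 6 dB over, giving -27.5 dB; +6 dB make-up → -21.5 dB.
Stage 2: overshoot 23.2 dB → 23.2/20 = 1.16 dB → -43.54 dB.
Stage 3: -43.54 dB is at or below the -4.5 dB threshold — no compression; output -43.54 dB.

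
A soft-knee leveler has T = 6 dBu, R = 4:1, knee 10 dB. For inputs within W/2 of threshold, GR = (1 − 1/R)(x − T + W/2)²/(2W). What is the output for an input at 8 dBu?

6.1625 dBu

x − T + W/2 = 8 − 6 + 5 = 7.
GR = (1 − 1/4) × 7² / 20 = 0.75 × 49 / 20 = 1.8375 dB.
Output = 8 − 1.8375 = 6.1625 dBu.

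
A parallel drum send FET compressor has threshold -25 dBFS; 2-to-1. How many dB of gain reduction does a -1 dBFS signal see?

12 dB

The signal is 24 dB above threshold.
After 2:1 compression the overshoot becomes 24/2 = 12 dB.
So the signal is attenuated by 24 − 12 = 12 dB.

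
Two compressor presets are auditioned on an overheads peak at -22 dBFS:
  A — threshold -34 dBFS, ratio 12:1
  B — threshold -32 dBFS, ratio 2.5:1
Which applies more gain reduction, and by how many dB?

A: GR = 12 − 12/12 = 11 dB.
B: GR = 10 − 10/2.5 = 6 dB.
A reduces 5 dB more.

A, by 5 dB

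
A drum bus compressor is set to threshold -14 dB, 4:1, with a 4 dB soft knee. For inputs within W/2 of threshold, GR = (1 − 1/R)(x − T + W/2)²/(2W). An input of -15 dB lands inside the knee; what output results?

x − T + W/2 = -15 − (-14) + 2 = 1.
GR = (1 − 1/4) × 1² / 8 = 0.75 × 1 / 8 = 0.09375 dB.
Output = -15 − 0.09375 = -15.09375 dB.

-15.09375 dB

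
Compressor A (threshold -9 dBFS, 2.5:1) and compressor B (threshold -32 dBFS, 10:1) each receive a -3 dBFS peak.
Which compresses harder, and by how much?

A: 6 dB over, compressed to 2.4 dB over, so 3.6 dB of GR.
B: 29 dB over, compressed to 2.9 dB over, so 26.1 dB of GR.
B applies 22.5 dB more gain reduction.

B, by 22.5 dB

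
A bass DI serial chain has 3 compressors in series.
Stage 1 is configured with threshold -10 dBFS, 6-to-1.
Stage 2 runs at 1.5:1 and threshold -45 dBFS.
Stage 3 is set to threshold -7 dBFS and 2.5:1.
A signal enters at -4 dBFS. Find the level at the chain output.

Stage 1: 6 dB above -10 dBFS, reduced 6:1 to 1 dB above → -9 dBFS.
Stage 2: 36 dB above -45 dBFS, reduced 1.5:1 to 24 dB above → -21 dBFS.
Stage 3: -21 dBFS ≤ -7 dBFS, so stage 3 doesn't engage; output -21 dBFS.

-21 dBFS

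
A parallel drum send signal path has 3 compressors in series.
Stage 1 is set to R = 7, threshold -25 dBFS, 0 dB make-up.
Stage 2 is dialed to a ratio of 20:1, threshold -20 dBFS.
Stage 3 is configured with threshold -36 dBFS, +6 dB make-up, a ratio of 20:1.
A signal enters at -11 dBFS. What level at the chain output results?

Stage 1: -11 dBFS is 14 dB over -25 dBFS; at 7:1 that becomes 2 dB over, giving -23 dBFS.
Stage 2: -23 dBFS is at or below the -20 dBFS threshold — no compression; output -23 dBFS.
Stage 3: -23 dBFS is 13 dB over -36 dBFS; at 20:1 that becomes 0.65 dB over, giving -35.35 dBFS; +6 dB make-up → -29.35 dBFS.

-29.35 dBFS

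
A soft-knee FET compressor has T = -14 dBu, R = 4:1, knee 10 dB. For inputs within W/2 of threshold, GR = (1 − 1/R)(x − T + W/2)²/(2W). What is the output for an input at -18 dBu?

-18.0375 dBu

x − T + W/2 = -18 − (-14) + 5 = 1.
GR = (1 − 1/4) × 1² / 20 = 0.75 × 1 / 20 = 0.0375 dB.
Output = -18 − 0.0375 = -18.0375 dBu.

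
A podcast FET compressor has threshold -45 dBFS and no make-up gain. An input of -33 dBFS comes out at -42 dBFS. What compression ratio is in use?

4:1

Input overshoot = -33 − (-45) = 12 dB; output overshoot = -42 − (-45) = 3 dB.
Ratio = 12 / 3 = 4.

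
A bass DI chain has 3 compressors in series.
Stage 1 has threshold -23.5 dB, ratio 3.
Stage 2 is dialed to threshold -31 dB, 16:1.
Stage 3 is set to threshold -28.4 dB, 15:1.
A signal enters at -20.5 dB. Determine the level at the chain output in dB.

Stage 1: overshoot 3 dB → 3/3 = 1 dB → -22.5 dB.
Stage 2: overshoot 8.5 dB → 8.5/16 = 0.53125 dB → -30.46875 dB.
Stage 3: below threshold (-30.46875 ≤ -28.4); passes unchanged; output -30.46875 dB.

-30.46875 dB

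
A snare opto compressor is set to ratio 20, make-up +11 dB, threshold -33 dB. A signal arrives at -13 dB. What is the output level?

The input is 20 dB above the -33 dB threshold.
The 20 dB excess becomes 1 dB after 20:1 reduction.
So the level is -33 + 1 = -32 dB; make-up adds 11 dB, giving -21 dB.

-21 dB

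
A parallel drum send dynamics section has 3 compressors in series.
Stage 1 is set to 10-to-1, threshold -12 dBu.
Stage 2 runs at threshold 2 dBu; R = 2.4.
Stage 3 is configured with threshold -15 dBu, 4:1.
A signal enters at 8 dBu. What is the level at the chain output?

-13.75 dBu

Stage 1: 20 dB above -12 dBu, reduced 10:1 to 2 dB above → -10 dBu.
Stage 2: -10 dBu ≤ 2 dBu, so stage 2 doesn't engage; output -10 dBu.
Stage 3: -10 dBu is 5 dB over -15 dBu; at 4:1 that becomes 1.25 dB over, giving -13.75 dBu.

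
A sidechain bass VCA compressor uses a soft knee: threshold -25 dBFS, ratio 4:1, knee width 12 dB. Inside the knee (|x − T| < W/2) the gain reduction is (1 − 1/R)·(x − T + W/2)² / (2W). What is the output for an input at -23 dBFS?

-25 dBFS

x − T + W/2 = -23 − (-25) + 6 = 8.
GR = (1 − 1/4) × 8² / 24 = 0.75 × 64 / 24 = 2 dB.
Output = -23 − 2 = -25 dBFS.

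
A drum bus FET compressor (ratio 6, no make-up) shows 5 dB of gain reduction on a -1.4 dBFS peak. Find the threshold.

-7.4 dBFS

Let T be the threshold. Output overshoot = (input overshoot)/R, so -6.4 − T = (-1.4 − T)/6.
6·(-6.4 − T) = -1.4 − T → 5·T = -38.4 − (-1.4) = -37.
T = -37/5 = -7.4 dBFS.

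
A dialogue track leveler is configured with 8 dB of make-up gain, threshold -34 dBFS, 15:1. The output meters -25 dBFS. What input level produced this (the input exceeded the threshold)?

-19 dBFS

Before make-up, the level was -25 − 8 = -33 dBFS.
That's 1 dB above the -34 dBFS threshold.
Input overshoot = R × output overshoot = 15 dB → input = -34 + 15 = -19 dBFS.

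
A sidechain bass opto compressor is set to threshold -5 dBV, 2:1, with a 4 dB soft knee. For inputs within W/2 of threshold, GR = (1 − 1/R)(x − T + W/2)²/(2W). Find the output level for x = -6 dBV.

x − T + W/2 = -6 − (-5) + 2 = 1.
GR = (1 − 1/2) × 1² / 8 = 0.5 × 1 / 8 = 0.0625 dB.
Output = -6 − 0.0625 = -6.0625 dBV.

-6.0625 dBV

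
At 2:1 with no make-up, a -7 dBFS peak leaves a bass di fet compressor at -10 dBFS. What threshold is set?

Let T be the threshold. Output overshoot = (input overshoot)/R, so -10 − T = (-7 − T)/2.
2·(-10 − T) = -7 − T → 1·T = -20 − (-7) = -13.
T = -13/1 = -13 dBFS.

-13 dBFS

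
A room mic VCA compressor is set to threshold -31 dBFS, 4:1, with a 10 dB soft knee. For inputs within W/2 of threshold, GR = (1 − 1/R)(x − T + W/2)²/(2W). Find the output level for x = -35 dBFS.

-35.0375 dBFS

x − T + W/2 = -35 − (-31) + 5 = 1.
GR = (1 − 1/4) × 1² / 20 = 0.75 × 1 / 20 = 0.0375 dB.
Output = -35 − 0.0375 = -35.0375 dBFS.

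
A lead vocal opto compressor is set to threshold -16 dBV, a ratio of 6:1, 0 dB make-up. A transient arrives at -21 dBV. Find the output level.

-21 dBV

-21 dBV is 5 dB below the -16 dBV threshold, so no gain reduction is applied.
Output = input = -21 dBV.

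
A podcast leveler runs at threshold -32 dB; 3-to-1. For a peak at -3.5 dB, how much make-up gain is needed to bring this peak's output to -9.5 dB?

13 dB

Without make-up, output = threshold + overshoot/3 = -32 + 9.5 = -22.5 dB.
Gap to target: 13 dB.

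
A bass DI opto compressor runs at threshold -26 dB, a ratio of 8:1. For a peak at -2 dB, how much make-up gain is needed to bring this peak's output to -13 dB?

10 dB

Overshoot 24 dB → 24/8 = 3 dB after compression, so the compressed level is -26 + 3 = -23 dB.
Make-up = target − compressed = -13 − (-23) = 10 dB.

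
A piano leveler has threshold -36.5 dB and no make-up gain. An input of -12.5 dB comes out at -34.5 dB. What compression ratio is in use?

12:1

Input overshoot = -12.5 − (-36.5) = 24 dB; output overshoot = -34.5 − (-36.5) = 2 dB.
Ratio = 24 / 2 = 12.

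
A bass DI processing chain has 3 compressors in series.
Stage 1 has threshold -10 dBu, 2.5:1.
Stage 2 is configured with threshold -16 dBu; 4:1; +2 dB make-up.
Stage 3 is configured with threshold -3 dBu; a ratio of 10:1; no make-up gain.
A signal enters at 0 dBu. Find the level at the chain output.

Stage 1: 0 dBu is 10 dB over -10 dBu; at 2.5:1 that becomes 4 dB over, giving -6 dBu.
Stage 2: overshoot 10 dB → 10/4 = 2.5 dB → -13.5 dBu; +2 dB make-up → -11.5 dBu.
Stage 3: -11.5 dBu is at or below the -3 dBu threshold — no compression; output -11.5 dBu.

-11.5 dBu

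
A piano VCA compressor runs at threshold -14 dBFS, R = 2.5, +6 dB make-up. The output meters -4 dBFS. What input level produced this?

Remove make-up: -4 − 6 = -10 dBFS.
The compressed level sits -10 − (-14) = 4 dB over threshold.
Undo the ratio: input overshoot = 4 × 2.5 = 10 dB, giving input = -4 dBFS.

-4 dBFS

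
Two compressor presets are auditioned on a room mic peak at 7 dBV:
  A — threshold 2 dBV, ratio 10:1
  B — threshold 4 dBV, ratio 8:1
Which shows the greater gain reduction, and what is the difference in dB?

A: 5 dB over, compressed to 0.5 dB over, so 4.5 dB of GR.
B: 3 dB over, compressed to 0.375 dB over, so 2.625 dB of GR.
Difference: 1.875 dB in favour of A.

A, by 1.875 dB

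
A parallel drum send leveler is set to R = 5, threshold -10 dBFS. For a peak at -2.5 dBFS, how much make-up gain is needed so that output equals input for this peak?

6 dB

The peak compresses to -10 + 7.5/5 = -8.5 dBFS.
To reach -2.5 dBFS requires -2.5 − (-8.5) = 6 dB of make-up.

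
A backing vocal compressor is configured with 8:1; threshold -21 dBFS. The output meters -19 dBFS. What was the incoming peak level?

That's 2 dB above the -21 dBFS threshold.
Input overshoot = R × output overshoot = 16 dB → input = -21 + 16 = -5 dBFS.

-5 dBFS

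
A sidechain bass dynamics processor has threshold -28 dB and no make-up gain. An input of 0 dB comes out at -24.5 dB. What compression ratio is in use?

Input overshoot = 0 − (-28) = 28 dB; output overshoot = -24.5 − (-28) = 3.5 dB.
Ratio = 28 / 3.5 = 8.

8:1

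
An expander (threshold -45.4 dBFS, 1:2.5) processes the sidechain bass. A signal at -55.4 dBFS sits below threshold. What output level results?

The input is 10 dB below the -45.4 dBFS threshold.
A 1:2.5 expander multiplies undershoot by 2.5: 10 × 2.5 = 25 dB below threshold.
Output = -45.4 − 25 = -70.4 dBFS.

-70.4 dBFS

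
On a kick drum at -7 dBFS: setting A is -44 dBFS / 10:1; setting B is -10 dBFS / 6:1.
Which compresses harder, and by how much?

A, by 30.8 dB

A: 37 dB over, compressed to 3.7 dB over, so 33.3 dB of GR.
B: 3 dB over, compressed to 0.5 dB over, so 2.5 dB of GR.
A reduces 30.8 dB more.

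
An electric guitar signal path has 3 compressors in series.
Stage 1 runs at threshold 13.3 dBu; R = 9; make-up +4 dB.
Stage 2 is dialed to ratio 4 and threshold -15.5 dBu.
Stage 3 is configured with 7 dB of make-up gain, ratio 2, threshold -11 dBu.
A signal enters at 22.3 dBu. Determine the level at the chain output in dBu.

-2.025 dBu

Stage 1: 22.3 dBu is 9 dB over 13.3 dBu; at 9:1 that becomes 1 dB over, giving 14.3 dBu; +4 dB make-up → 18.3 dBu.
Stage 2: 18.3 dBu is 33.8 dB over -15.5 dBu; at 4:1 that becomes 8.45 dB over, giving -7.05 dBu.
Stage 3: -7.05 dBu is 3.95 dB over -11 dBu; at 2:1 that becomes 1.975 dB over, giving -9.025 dBu; +7 dB make-up → -2.025 dBu.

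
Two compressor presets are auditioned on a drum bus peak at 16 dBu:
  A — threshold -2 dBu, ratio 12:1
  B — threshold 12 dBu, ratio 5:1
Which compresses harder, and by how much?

A: GR = 18 − 18/12 = 16.5 dB.
B: GR = 4 − 4/5 = 3.2 dB.
Difference: 13.3 dB in favour of A.

A, by 13.3 dB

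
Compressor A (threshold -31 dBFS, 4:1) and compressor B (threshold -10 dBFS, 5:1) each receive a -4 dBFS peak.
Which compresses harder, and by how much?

A, by 15.45 dB

A: 27 dB over, compressed to 6.75 dB over, so 20.25 dB of GR.
B: 6 dB over, compressed to 1.2 dB over, so 4.8 dB of GR.
A applies 15.45 dB more gain reduction.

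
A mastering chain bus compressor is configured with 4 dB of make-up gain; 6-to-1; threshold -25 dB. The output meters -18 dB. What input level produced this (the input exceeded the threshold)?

Remove make-up: -18 − 4 = -22 dB.
Post-compression overshoot = -22 − (-25) = 3 dB.
Undo the ratio: input overshoot = 3 × 6 = 18 dB, giving input = -7 dB.

-7 dB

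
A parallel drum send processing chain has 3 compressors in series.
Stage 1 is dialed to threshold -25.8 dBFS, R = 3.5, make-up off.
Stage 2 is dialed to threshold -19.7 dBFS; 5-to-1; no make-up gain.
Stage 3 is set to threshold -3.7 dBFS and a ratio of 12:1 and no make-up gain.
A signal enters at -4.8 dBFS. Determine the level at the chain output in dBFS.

Stage 1: overshoot 21 dB → 21/3.5 = 6 dB → -19.8 dBFS.
Stage 2: -19.8 dBFS is at or below the -19.7 dBFS threshold — no compression; output -19.8 dBFS.
Stage 3: -19.8 dBFS is at or below the -3.7 dBFS threshold — no compression; output -19.8 dBFS.

-19.8 dBFS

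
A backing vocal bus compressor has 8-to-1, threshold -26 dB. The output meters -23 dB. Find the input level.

The compressed level sits -23 − (-26) = 3 dB over threshold.
Input overshoot = R × output overshoot = 24 dB → input = -26 + 24 = -2 dB.

-2 dB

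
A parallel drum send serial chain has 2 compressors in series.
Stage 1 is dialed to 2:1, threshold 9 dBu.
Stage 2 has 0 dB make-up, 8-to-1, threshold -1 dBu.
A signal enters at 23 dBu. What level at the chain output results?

Stage 1: 14 dB above 9 dBu, reduced 2:1 to 7 dB above → 16 dBu.
Stage 2: overshoot 17 dB → 17/8 = 2.125 dB → 1.125 dBu.

1.125 dBu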